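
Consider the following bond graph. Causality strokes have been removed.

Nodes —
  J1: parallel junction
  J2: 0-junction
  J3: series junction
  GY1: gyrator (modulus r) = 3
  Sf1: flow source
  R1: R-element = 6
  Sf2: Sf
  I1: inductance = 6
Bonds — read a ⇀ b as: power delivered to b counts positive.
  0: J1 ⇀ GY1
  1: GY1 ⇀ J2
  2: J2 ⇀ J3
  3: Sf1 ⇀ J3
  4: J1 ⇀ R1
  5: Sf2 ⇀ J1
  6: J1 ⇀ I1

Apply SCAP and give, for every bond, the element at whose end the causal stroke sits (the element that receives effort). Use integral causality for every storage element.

b0 |J1
b1 |J2
b2 |J3
b3 |Sf1
b4 |R1
b5 |Sf2
b6 |I1

β3 stroke at Sf1  (Sf1 (Sf) sets flow on bond)
β5 stroke at Sf2  (Sf2: flow source, stroke at near end)
β2 stroke at J3  (J3: bond 3 brought flow, rest push out)
β1 stroke at J2  (J2 needs exactly one e-in)
β0 stroke at J1  (through GY1, causality inverts; strokes same side of GY1)
β4 stroke at R1  (0-jn J1 has e-setter on 0)
β6 stroke at I1  (J1: bond 0 brought effort, rest push out)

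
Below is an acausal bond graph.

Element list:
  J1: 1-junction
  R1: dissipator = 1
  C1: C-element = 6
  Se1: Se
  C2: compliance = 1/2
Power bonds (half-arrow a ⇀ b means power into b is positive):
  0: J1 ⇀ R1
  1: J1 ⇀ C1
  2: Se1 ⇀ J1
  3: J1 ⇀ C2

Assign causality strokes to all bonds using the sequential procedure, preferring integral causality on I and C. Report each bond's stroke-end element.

#2 stroke→J1  (Se1: effort source, stroke at far end)
#1 stroke→J1  (C1: C, integral causality)
#3 stroke→J1  (C2: C, integral causality)
#0 stroke→R1  (only one flow-in slot at J1)

b0 |R1
b1 |J1
b2 |J1
b3 |J1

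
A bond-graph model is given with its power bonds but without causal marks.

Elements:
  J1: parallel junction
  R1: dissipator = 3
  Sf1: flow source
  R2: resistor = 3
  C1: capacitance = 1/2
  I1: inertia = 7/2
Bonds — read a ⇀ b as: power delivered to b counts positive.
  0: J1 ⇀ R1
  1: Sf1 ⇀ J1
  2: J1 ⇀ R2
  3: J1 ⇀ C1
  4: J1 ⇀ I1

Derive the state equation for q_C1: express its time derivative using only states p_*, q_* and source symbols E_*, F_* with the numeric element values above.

#1 →Sf1  (Sf1 (Sf) sets flow on bond)
#3 →J1  (C1 integral (e out))
#0 →R1  (common-e at J1 fixed by 3)
#2 →R2  (0-jn J1 has e-setter on 3)
#4 →I1  (J1: bond 3 brought effort, rest push out)

dq_C1/dt = F_Sf1 - 2*p_I1/7 - 4*q_C1/3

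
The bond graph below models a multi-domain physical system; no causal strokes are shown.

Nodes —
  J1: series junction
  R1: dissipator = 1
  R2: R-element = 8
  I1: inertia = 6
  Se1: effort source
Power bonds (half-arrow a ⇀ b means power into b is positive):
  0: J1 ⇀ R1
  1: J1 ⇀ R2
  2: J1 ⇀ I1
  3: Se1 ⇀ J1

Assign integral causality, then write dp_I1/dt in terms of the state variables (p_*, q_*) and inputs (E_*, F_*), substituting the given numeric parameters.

b3 stroke→J1  (Se1: effort source, stroke at far end)
b2 stroke→I1  (I1 outputs flow p/I1)
b0 stroke→J1  (common-f at J1 fixed by 2)
b1 stroke→J1  (J1: bond 2 brought flow, rest push out)

dp_I1/dt = E_Se1 - 3*p_I1/2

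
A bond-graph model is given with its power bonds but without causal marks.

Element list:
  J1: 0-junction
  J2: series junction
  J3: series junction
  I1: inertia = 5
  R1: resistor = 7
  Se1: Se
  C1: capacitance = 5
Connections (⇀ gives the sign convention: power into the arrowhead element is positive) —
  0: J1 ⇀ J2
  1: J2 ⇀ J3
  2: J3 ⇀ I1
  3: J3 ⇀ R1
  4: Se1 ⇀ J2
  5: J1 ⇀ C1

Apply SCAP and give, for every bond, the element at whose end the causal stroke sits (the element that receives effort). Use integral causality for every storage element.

β4 |J2  (Se1 (Se) sets effort on bond)
β2 |I1  (I1 integral (f out))
β1 |J3  (1-jn J3 has f-setter on 2)
β3 |J3  (common-f at J3 fixed by 2)
β0 |J2  (J2: bond 1 brought flow, rest push out)
β5 |J1  (J1 needs exactly one e-in)

b0 stroke at J2
b1 stroke at J3
b2 stroke at I1
b3 stroke at J3
b4 stroke at J2
b5 stroke at J1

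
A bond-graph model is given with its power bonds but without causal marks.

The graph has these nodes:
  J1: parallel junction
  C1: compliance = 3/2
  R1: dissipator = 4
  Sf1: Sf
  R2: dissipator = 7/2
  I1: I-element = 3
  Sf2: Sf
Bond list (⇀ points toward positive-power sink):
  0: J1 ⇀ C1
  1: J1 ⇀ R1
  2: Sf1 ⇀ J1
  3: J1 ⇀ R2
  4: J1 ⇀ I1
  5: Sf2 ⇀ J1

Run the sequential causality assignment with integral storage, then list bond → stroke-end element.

b2 stroke at Sf1  (Sf1: flow source, stroke at near end)
b5 stroke at Sf2  (Sf2: flow source, stroke at near end)
b0 stroke at J1  (C1: C, integral causality)
b1 stroke at R1  (0-jn J1 has e-setter on 0)
b3 stroke at R2  (common-e at J1 fixed by 0)
b4 stroke at I1  (common-e at J1 fixed by 0)

b0 →J1
b1 →R1
b2 →Sf1
b3 →R2
b4 →I1
b5 →Sf2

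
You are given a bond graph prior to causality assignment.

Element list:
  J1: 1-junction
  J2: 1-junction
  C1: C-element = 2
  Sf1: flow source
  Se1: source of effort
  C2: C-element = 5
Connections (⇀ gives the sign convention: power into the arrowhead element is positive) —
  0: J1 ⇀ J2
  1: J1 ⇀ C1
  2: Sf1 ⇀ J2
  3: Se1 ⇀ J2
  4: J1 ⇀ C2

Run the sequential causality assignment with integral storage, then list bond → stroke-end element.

#0 |J2
#1 |J1
#2 |Sf1
#3 |J2
#4 |J1

#2 |Sf1  (source Sf1 imposes f)
#3 |J2  (Se1 (Se) sets effort on bond)
#0 |J2  (J2: bond 2 brought flow, rest push out)
#1 |J1  (J1 flow already set via bond 0)
#4 |J1  (J1 flow already set via bond 0)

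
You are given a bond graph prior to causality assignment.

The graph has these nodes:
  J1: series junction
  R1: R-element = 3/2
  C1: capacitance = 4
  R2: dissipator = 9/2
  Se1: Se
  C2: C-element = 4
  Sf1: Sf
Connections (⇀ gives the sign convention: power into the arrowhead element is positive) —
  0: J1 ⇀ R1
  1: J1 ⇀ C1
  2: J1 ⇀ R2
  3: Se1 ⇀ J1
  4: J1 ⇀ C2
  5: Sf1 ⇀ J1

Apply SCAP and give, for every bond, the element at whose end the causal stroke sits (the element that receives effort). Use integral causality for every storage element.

b3 |J1  (Se1 fixes effort; stroke away)
b5 |Sf1  (source Sf1 imposes f)
b0 |J1  (common-f at J1 fixed by 5)
b1 |J1  (J1 flow already set via bond 5)
b2 |J1  (J1: bond 5 brought flow, rest push out)
b4 |J1  (1-jn J1 has f-setter on 5)

b0 →J1
b1 →J1
b2 →J1
b3 →J1
b4 →J1
b5 →Sf1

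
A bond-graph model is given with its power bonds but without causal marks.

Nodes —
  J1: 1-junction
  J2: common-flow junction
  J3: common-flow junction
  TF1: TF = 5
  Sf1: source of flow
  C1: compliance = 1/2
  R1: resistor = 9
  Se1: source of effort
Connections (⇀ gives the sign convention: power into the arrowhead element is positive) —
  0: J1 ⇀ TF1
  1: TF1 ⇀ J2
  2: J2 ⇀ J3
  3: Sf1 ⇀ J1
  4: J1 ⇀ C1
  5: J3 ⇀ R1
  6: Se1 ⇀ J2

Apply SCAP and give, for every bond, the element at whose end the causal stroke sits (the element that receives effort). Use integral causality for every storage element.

#3 stroke→Sf1  (Sf1 (Sf) sets flow on bond)
#6 stroke→J2  (Se1: effort source, stroke at far end)
#0 stroke→J1  (J1 flow already set via bond 3)
#4 stroke→J1  (common-f at J1 fixed by 3)
#1 stroke→TF1  (TF1: transformer flips bond 0)
#2 stroke→J2  (J2 flow already set via bond 1)
#5 stroke→J3  (common-f at J3 fixed by 2)

#0 →J1
#1 →TF1
#2 →J2
#3 →Sf1
#4 →J1
#5 →J3
#6 →J2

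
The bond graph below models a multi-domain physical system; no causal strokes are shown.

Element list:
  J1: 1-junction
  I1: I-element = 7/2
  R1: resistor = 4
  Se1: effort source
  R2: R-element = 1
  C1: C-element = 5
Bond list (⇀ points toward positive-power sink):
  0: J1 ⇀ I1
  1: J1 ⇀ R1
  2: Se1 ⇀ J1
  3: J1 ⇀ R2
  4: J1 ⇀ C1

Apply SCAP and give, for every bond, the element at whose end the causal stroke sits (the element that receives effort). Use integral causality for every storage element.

b2 |J1  (Se1 fixes effort; stroke away)
b0 |I1  (I1 outputs flow p/I1)
b1 |J1  (J1: bond 0 brought flow, rest push out)
b3 |J1  (J1 flow already set via bond 0)
b4 |J1  (common-f at J1 fixed by 0)

β0 →I1
β1 →J1
β2 →J1
β3 →J1
β4 →J1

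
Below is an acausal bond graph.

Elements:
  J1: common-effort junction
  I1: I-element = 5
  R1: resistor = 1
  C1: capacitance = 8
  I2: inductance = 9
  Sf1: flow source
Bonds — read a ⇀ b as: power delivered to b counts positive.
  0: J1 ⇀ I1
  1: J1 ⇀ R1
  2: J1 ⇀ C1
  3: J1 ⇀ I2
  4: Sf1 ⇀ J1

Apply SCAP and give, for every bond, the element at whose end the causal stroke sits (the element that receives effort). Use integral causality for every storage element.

b4 stroke→Sf1  (Sf1 fixes flow; stroke at Sf1)
b0 stroke→I1  (prefer integral on I1)
b2 stroke→J1  (prefer integral on C1)
b1 stroke→R1  (J1: bond 2 brought effort, rest push out)
b3 stroke→I2  (J1 effort already set via bond 2)

β0 |I1
β1 |R1
β2 |J1
β3 |I2
β4 |Sf1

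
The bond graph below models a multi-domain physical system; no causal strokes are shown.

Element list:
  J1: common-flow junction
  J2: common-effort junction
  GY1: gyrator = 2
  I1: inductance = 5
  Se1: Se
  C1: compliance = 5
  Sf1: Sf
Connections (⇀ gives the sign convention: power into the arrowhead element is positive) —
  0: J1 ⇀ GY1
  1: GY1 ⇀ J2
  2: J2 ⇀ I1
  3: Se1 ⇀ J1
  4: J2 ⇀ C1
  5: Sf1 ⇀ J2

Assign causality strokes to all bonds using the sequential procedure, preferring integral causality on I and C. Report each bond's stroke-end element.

bond 0 →GY1
bond 1 →GY1
bond 2 →I1
bond 3 →J1
bond 4 →J2
bond 5 →Sf1

bond 3 |J1  (Se1 fixes effort; stroke away)
bond 5 |Sf1  (source Sf1 imposes f)
bond 0 |GY1  (only one flow-in slot at J1)
bond 1 |GY1  (GY1: gyrator matches bond 0)
bond 2 |I1  (prefer integral on I1)
bond 4 |J2  (closing 0-jn rule on J2)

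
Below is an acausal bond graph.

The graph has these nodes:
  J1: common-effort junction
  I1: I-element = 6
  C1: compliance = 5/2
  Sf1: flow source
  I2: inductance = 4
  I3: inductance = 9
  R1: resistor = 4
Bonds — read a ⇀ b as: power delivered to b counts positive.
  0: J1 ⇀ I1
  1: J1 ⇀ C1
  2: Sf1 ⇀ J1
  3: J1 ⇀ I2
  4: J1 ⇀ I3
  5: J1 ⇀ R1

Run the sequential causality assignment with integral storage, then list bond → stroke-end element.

β2 →Sf1  (source Sf1 imposes f)
β0 →I1  (I1: I, integral causality)
β1 →J1  (C1 integral (e out))
β3 →I2  (J1: bond 1 brought effort, rest push out)
β4 →I3  (common-e at J1 fixed by 1)
β5 →R1  (common-e at J1 fixed by 1)

bond 0 stroke→I1
bond 1 stroke→J1
bond 2 stroke→Sf1
bond 3 stroke→I2
bond 4 stroke→I3
bond 5 stroke→R1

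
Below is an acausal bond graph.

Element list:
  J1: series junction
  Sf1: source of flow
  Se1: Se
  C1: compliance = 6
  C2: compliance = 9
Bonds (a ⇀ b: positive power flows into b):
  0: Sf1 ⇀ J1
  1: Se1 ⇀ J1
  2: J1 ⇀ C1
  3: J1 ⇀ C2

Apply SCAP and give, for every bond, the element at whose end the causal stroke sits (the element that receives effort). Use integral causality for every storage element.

#0 →Sf1
#1 →J1
#2 →J1
#3 →J1

b0 |Sf1  (Sf1 (Sf) sets flow on bond)
b1 |J1  (source Se1 imposes e)
b2 |J1  (J1 flow already set via bond 0)
b3 |J1  (1-jn J1 has f-setter on 0)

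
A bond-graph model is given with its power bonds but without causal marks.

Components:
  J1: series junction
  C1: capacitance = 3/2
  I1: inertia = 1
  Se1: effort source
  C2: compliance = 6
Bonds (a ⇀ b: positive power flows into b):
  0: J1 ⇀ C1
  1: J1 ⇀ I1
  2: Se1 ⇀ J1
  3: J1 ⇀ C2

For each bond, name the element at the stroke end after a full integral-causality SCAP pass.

bond 2 stroke→J1  (source Se1 imposes e)
bond 0 stroke→J1  (C1 integral (e out))
bond 1 stroke→I1  (prefer integral on I1)
bond 3 stroke→J1  (J1: bond 1 brought flow, rest push out)

#0 stroke at J1
#1 stroke at I1
#2 stroke at J1
#3 stroke at J1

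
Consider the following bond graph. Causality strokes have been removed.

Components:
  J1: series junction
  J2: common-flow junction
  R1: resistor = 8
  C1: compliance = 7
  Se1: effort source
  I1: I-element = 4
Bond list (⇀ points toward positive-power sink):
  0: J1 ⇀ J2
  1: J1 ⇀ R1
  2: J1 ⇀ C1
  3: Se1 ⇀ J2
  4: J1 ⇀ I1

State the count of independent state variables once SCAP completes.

2  (C1, I1 all integral)

b3 |J2  (Se1: effort source, stroke at far end)
b0 |J1  (J2 needs exactly one f-in)
b2 |J1  (C1 integral (e out))
b4 |I1  (I1 outputs flow p/I1)
b1 |J1  (J1: bond 4 brought flow, rest push out)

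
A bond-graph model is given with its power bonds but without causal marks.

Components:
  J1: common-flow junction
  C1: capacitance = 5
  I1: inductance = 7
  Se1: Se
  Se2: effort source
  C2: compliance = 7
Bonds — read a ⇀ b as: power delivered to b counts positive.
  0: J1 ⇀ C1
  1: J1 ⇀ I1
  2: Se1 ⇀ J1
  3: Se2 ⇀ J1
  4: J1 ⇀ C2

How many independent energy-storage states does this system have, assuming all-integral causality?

β2 stroke→J1  (Se1 (Se) sets effort on bond)
β3 stroke→J1  (Se2 (Se) sets effort on bond)
β0 stroke→J1  (prefer integral on C1)
β1 stroke→I1  (I1 outputs flow p/I1)
β4 stroke→J1  (J1: bond 1 brought flow, rest push out)

3  (C1, C2, I1 all integral)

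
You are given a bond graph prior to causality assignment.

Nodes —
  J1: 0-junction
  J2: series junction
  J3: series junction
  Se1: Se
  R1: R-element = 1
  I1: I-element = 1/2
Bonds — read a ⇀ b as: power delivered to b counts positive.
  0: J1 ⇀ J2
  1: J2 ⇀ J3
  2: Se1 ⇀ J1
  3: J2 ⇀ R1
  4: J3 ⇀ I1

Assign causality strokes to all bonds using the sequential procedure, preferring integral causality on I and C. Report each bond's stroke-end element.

#0 |J2
#1 |J3
#2 |J1
#3 |J2
#4 |I1

#2 →J1  (Se1: effort source, stroke at far end)
#0 →J2  (0-jn J1 has e-setter on 2)
#4 →I1  (prefer integral on I1)
#1 →J3  (common-f at J3 fixed by 4)
#3 →J2  (common-f at J2 fixed by 1)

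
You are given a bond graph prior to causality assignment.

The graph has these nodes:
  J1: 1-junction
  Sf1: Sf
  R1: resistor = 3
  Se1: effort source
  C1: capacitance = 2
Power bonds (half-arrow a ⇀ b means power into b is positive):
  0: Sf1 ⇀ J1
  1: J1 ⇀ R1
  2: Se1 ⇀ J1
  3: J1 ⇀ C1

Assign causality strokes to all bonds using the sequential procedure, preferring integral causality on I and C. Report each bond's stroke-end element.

b0 stroke at Sf1
b1 stroke at J1
b2 stroke at J1
b3 stroke at J1

β0 →Sf1  (source Sf1 imposes f)
β2 →J1  (Se1 (Se) sets effort on bond)
β1 →J1  (J1: bond 0 brought flow, rest push out)
β3 →J1  (J1 flow already set via bond 0)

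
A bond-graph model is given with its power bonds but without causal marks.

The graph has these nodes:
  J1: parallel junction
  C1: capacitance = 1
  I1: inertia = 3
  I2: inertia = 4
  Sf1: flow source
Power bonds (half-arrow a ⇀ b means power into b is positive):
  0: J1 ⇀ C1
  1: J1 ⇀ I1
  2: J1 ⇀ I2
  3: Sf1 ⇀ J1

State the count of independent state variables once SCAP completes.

bond 3 stroke at Sf1  (Sf1 fixes flow; stroke at Sf1)
bond 0 stroke at J1  (prefer integral on C1)
bond 1 stroke at I1  (0-jn J1 has e-setter on 0)
bond 2 stroke at I2  (J1 effort already set via bond 0)

3  (C1, I1, I2 all integral)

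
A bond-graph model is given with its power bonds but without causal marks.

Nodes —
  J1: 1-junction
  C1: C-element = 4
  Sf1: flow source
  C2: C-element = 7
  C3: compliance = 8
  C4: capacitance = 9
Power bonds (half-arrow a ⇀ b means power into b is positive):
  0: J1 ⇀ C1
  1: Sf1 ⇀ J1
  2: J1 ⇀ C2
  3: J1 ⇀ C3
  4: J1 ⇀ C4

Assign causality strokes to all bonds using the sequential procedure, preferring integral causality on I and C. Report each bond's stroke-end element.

#1 stroke→Sf1  (source Sf1 imposes f)
#0 stroke→J1  (J1 flow already set via bond 1)
#2 stroke→J1  (J1: bond 1 brought flow, rest push out)
#3 stroke→J1  (common-f at J1 fixed by 1)
#4 stroke→J1  (1-jn J1 has f-setter on 1)

β0 stroke at J1
β1 stroke at Sf1
β2 stroke at J1
β3 stroke at J1
β4 stroke at J1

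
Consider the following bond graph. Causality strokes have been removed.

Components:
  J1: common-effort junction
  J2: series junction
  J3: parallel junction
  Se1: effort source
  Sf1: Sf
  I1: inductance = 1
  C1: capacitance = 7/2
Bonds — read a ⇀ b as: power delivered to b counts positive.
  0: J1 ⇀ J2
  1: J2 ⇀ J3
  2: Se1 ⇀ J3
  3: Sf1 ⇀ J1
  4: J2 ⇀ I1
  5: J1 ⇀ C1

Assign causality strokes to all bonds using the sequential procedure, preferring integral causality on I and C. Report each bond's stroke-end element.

b2 →J3  (source Se1 imposes e)
b3 →Sf1  (source Sf1 imposes f)
b1 →J2  (common-e at J3 fixed by 2)
b4 →I1  (I1 integral (f out))
b0 →J2  (J2: bond 4 brought flow, rest push out)
b5 →J1  (closing 0-jn rule on J1)

β0 |J2
β1 |J2
β2 |J3
β3 |Sf1
β4 |I1
β5 |J1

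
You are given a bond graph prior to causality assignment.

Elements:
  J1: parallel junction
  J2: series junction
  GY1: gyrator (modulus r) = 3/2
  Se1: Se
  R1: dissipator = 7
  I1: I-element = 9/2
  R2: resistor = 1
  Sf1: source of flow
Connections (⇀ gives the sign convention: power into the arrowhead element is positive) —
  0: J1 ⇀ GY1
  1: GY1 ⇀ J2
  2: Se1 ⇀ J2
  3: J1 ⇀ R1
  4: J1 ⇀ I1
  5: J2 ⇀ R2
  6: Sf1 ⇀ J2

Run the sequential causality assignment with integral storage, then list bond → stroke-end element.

b0 stroke at J1
b1 stroke at J2
b2 stroke at J2
b3 stroke at R1
b4 stroke at I1
b5 stroke at J2
b6 stroke at Sf1

β2 stroke at J2  (Se1 fixes effort; stroke away)
β6 stroke at Sf1  (source Sf1 imposes f)
β1 stroke at J2  (J2 flow already set via bond 6)
β5 stroke at J2  (common-f at J2 fixed by 6)
β0 stroke at J1  (GY GY1: same side as bond 1)
β3 stroke at R1  (common-e at J1 fixed by 0)
β4 stroke at I1  (0-jn J1 has e-setter on 0)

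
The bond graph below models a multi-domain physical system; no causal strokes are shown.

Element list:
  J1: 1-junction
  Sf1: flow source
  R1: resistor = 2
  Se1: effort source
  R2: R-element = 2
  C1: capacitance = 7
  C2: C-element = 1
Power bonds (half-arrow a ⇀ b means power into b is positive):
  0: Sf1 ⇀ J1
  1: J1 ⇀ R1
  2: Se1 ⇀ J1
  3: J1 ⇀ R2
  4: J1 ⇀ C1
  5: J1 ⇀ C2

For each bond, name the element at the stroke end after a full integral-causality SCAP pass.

#0 stroke at Sf1
#1 stroke at J1
#2 stroke at J1
#3 stroke at J1
#4 stroke at J1
#5 stroke at J1

b0 stroke at Sf1  (Sf1 fixes flow; stroke at Sf1)
b2 stroke at J1  (Se1: effort source, stroke at far end)
b1 stroke at J1  (1-jn J1 has f-setter on 0)
b3 stroke at J1  (J1 flow already set via bond 0)
b4 stroke at J1  (J1: bond 0 brought flow, rest push out)
b5 stroke at J1  (J1: bond 0 brought flow, rest push out)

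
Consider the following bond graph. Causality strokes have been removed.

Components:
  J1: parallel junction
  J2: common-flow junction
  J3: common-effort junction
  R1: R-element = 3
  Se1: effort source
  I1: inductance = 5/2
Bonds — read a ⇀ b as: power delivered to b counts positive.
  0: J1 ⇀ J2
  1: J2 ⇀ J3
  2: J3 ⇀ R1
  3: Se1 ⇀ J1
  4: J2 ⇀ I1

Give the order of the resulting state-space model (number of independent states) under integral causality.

1  (I1 all integral)

bond 3 stroke→J1  (Se1 fixes effort; stroke away)
bond 0 stroke→J2  (0-jn J1 has e-setter on 3)
bond 4 stroke→I1  (I1 integral (f out))
bond 1 stroke→J2  (1-jn J2 has f-setter on 4)
bond 2 stroke→J3  (J3: last free bond brings effort in)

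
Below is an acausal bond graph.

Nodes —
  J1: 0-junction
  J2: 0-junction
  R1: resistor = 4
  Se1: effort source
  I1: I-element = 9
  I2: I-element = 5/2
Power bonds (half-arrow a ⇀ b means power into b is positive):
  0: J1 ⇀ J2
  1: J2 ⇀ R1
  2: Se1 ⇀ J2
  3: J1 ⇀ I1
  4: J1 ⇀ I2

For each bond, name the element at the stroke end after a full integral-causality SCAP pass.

bond 2 →J2  (source Se1 imposes e)
bond 0 →J1  (J2: bond 2 brought effort, rest push out)
bond 1 →R1  (J2: bond 2 brought effort, rest push out)
bond 3 →I1  (0-jn J1 has e-setter on 0)
bond 4 →I2  (0-jn J1 has e-setter on 0)

bond 0 stroke→J1
bond 1 stroke→R1
bond 2 stroke→J2
bond 3 stroke→I1
bond 4 stroke→I2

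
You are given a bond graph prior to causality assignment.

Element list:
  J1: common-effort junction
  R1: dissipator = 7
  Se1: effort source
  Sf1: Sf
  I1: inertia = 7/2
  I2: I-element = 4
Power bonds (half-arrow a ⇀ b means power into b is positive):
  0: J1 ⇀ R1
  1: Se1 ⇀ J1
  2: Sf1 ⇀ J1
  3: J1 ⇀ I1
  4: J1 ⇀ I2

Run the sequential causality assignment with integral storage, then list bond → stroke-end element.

bond 0 →R1
bond 1 →J1
bond 2 →Sf1
bond 3 →I1
bond 4 →I2

b1 stroke→J1  (Se1 (Se) sets effort on bond)
b2 stroke→Sf1  (source Sf1 imposes f)
b0 stroke→R1  (J1: bond 1 brought effort, rest push out)
b3 stroke→I1  (J1: bond 1 brought effort, rest push out)
b4 stroke→I2  (common-e at J1 fixed by 1)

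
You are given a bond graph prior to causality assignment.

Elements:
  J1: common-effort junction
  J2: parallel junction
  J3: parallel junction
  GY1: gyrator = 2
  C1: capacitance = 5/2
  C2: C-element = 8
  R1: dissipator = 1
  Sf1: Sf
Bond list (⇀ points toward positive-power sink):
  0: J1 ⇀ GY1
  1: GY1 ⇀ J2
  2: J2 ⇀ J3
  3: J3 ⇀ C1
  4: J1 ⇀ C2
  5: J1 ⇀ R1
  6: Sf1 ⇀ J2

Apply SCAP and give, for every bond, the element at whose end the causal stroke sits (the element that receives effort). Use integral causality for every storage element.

b0 |GY1
b1 |GY1
b2 |J2
b3 |J3
b4 |J1
b5 |R1
b6 |Sf1

β6 stroke at Sf1  (Sf1: flow source, stroke at near end)
β3 stroke at J3  (C1 outputs effort q/C1)
β2 stroke at J2  (common-e at J3 fixed by 3)
β1 stroke at GY1  (common-e at J2 fixed by 2)
β0 stroke at GY1  (GY1: gyrator matches bond 1)
β4 stroke at J1  (C2 integral (e out))
β5 stroke at R1  (J1: bond 4 brought effort, rest push out)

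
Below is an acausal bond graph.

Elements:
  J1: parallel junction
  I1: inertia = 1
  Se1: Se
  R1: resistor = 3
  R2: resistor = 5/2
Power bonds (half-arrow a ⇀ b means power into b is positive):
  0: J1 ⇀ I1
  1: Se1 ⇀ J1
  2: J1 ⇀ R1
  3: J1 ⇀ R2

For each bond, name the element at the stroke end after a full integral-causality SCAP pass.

#1 →J1  (Se1 (Se) sets effort on bond)
#0 →I1  (0-jn J1 has e-setter on 1)
#2 →R1  (J1: bond 1 brought effort, rest push out)
#3 →R2  (J1 effort already set via bond 1)

#0 →I1
#1 →J1
#2 →R1
#3 →R2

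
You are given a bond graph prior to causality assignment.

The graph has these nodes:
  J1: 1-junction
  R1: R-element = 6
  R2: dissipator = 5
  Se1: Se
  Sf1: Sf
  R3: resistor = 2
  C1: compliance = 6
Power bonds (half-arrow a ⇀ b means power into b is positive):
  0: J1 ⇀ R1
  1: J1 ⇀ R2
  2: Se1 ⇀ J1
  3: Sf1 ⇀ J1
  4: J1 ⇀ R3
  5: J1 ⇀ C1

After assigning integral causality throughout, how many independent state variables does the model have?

1  (C1 all integral)

#2 |J1  (source Se1 imposes e)
#3 |Sf1  (source Sf1 imposes f)
#0 |J1  (J1: bond 3 brought flow, rest push out)
#1 |J1  (J1: bond 3 brought flow, rest push out)
#4 |J1  (common-f at J1 fixed by 3)
#5 |J1  (J1: bond 3 brought flow, rest push out)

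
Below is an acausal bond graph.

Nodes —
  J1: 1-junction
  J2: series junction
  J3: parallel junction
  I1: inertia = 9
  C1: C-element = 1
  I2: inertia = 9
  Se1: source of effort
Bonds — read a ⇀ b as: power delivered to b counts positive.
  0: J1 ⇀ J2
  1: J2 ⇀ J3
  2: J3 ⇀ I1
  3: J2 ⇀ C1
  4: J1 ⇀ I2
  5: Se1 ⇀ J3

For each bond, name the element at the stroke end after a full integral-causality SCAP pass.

β5 stroke at J3  (Se1 (Se) sets effort on bond)
β1 stroke at J2  (J3 effort already set via bond 5)
β2 stroke at I1  (J3: bond 5 brought effort, rest push out)
β3 stroke at J2  (C1 integral (e out))
β0 stroke at J1  (only one flow-in slot at J2)
β4 stroke at I2  (J1 needs exactly one f-in)

bond 0 |J1
bond 1 |J2
bond 2 |I1
bond 3 |J2
bond 4 |I2
bond 5 |J3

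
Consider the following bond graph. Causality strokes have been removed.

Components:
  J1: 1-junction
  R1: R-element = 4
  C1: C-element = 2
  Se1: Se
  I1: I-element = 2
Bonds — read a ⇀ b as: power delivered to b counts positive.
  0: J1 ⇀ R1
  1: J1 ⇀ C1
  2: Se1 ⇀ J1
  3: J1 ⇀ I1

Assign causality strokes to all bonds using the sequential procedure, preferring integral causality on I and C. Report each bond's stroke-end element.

bond 2 |J1  (Se1 (Se) sets effort on bond)
bond 1 |J1  (prefer integral on C1)
bond 3 |I1  (prefer integral on I1)
bond 0 |J1  (J1 flow already set via bond 3)

β0 stroke at J1
β1 stroke at J1
β2 stroke at J1
β3 stroke at I1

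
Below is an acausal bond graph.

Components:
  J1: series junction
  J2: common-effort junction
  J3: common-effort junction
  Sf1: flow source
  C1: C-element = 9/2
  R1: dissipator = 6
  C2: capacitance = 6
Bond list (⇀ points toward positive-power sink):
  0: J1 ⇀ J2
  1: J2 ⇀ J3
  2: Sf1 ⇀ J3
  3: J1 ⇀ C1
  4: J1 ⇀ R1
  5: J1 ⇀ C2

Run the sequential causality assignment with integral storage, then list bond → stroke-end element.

b2 |Sf1  (Sf1 (Sf) sets flow on bond)
b1 |J3  (J3: last free bond brings effort in)
b0 |J2  (closing 0-jn rule on J2)
b3 |J1  (common-f at J1 fixed by 0)
b4 |J1  (1-jn J1 has f-setter on 0)
b5 |J1  (common-f at J1 fixed by 0)

b0 →J2
b1 →J3
b2 →Sf1
b3 →J1
b4 →J1
b5 →J1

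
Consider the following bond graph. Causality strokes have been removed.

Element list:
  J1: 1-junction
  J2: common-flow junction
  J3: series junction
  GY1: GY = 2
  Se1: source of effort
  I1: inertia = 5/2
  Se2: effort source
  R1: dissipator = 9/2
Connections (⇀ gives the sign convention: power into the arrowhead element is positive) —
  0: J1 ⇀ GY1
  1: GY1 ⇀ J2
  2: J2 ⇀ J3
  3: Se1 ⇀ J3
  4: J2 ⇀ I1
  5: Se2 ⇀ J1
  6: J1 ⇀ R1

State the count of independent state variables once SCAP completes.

1  (I1 all integral)

β3 stroke at J3  (source Se1 imposes e)
β5 stroke at J1  (Se2: effort source, stroke at far end)
β2 stroke at J2  (J3 needs exactly one f-in)
β4 stroke at I1  (prefer integral on I1)
β1 stroke at J2  (J2: bond 4 brought flow, rest push out)
β0 stroke at J1  (GY1 both-in/both-out from 1)
β6 stroke at R1  (J1: last free bond brings flow in)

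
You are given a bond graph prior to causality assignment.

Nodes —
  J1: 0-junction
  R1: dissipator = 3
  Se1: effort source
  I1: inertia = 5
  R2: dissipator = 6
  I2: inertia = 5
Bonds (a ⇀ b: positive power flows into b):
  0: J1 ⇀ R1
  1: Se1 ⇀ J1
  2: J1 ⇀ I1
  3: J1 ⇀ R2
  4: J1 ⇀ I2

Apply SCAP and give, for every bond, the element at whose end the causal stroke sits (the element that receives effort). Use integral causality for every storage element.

β1 stroke→J1  (Se1: effort source, stroke at far end)
β0 stroke→R1  (J1: bond 1 brought effort, rest push out)
β2 stroke→I1  (0-jn J1 has e-setter on 1)
β3 stroke→R2  (J1: bond 1 brought effort, rest push out)
β4 stroke→I2  (0-jn J1 has e-setter on 1)

β0 →R1
β1 →J1
β2 →I1
β3 →R2
β4 →I2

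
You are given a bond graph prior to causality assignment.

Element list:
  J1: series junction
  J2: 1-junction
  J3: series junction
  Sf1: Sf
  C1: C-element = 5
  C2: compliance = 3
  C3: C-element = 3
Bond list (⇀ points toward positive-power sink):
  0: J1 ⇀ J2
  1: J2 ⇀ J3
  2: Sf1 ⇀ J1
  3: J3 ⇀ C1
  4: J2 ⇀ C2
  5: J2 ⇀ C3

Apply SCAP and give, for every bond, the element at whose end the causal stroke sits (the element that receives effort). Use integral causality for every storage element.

b2 |Sf1  (Sf1: flow source, stroke at near end)
b0 |J1  (J1: bond 2 brought flow, rest push out)
b1 |J2  (1-jn J2 has f-setter on 0)
b4 |J2  (1-jn J2 has f-setter on 0)
b5 |J2  (J2: bond 0 brought flow, rest push out)
b3 |J3  (J3 flow already set via bond 1)

#0 stroke→J1
#1 stroke→J2
#2 stroke→Sf1
#3 stroke→J3
#4 stroke→J2
#5 stroke→J2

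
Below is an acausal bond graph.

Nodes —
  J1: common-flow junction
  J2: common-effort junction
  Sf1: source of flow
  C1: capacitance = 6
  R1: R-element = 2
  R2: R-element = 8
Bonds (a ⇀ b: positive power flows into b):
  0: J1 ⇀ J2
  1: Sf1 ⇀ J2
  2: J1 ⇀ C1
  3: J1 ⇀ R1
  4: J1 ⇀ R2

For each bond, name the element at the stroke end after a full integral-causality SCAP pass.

β0 →J2
β1 →Sf1
β2 →J1
β3 →J1
β4 →J1

bond 1 stroke at Sf1  (Sf1 fixes flow; stroke at Sf1)
bond 0 stroke at J2  (only one effort-in slot at J2)
bond 2 stroke at J1  (1-jn J1 has f-setter on 0)
bond 3 stroke at J1  (common-f at J1 fixed by 0)
bond 4 stroke at J1  (J1: bond 0 brought flow, rest push out)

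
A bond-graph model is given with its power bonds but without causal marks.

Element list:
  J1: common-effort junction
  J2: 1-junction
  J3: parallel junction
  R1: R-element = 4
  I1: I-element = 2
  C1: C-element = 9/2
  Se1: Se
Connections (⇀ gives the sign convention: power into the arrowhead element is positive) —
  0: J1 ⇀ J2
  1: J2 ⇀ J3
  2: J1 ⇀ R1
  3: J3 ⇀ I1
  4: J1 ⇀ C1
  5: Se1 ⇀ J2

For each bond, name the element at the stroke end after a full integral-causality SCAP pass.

β0 →J2
β1 →J3
β2 →R1
β3 →I1
β4 →J1
β5 →J2

bond 5 →J2  (source Se1 imposes e)
bond 3 →I1  (prefer integral on I1)
bond 1 →J3  (J3: last free bond brings effort in)
bond 0 →J2  (1-jn J2 has f-setter on 1)
bond 4 →J1  (C1: C, integral causality)
bond 2 →R1  (common-e at J1 fixed by 4)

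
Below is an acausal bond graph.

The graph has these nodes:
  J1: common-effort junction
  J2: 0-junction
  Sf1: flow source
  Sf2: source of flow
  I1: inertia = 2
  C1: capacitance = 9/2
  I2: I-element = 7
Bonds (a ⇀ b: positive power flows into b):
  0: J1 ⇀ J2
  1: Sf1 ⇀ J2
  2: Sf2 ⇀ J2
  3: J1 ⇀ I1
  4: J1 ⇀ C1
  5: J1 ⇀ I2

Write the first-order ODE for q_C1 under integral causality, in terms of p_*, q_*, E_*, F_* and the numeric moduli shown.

b1 stroke→Sf1  (Sf1: flow source, stroke at near end)
b2 stroke→Sf2  (Sf2 fixes flow; stroke at Sf2)
b0 stroke→J2  (only one effort-in slot at J2)
b3 stroke→I1  (I1 outputs flow p/I1)
b4 stroke→J1  (C1: C, integral causality)
b5 stroke→I2  (J1: bond 4 brought effort, rest push out)

dq_C1/dt = F_Sf1 + F_Sf2 - p_I1/2 - p_I2/7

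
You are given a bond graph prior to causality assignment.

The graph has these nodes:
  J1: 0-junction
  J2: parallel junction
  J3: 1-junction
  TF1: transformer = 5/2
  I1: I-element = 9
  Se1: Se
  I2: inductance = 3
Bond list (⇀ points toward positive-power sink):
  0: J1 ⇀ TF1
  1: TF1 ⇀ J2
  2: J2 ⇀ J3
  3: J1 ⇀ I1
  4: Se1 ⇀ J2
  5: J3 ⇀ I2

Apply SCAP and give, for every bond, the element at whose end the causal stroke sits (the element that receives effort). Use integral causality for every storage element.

bond 4 |J2  (Se1 fixes effort; stroke away)
bond 1 |TF1  (J2 effort already set via bond 4)
bond 2 |J3  (J2: bond 4 brought effort, rest push out)
bond 5 |I2  (J3: last free bond brings flow in)
bond 0 |J1  (TF1 one-in-one-out from 1)
bond 3 |I1  (0-jn J1 has e-setter on 0)

b0 stroke at J1
b1 stroke at TF1
b2 stroke at J3
b3 stroke at I1
b4 stroke at J2
b5 stroke at I2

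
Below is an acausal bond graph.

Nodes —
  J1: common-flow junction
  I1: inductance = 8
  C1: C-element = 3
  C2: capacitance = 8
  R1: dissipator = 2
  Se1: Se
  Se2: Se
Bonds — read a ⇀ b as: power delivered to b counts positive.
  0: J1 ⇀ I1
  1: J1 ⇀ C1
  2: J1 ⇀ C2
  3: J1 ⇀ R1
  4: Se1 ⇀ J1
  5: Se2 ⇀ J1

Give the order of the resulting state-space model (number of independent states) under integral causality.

3  (C1, C2, I1 all integral)

bond 4 |J1  (Se1: effort source, stroke at far end)
bond 5 |J1  (Se2 (Se) sets effort on bond)
bond 0 |I1  (I1: I, integral causality)
bond 1 |J1  (J1 flow already set via bond 0)
bond 2 |J1  (1-jn J1 has f-setter on 0)
bond 3 |J1  (1-jn J1 has f-setter on 0)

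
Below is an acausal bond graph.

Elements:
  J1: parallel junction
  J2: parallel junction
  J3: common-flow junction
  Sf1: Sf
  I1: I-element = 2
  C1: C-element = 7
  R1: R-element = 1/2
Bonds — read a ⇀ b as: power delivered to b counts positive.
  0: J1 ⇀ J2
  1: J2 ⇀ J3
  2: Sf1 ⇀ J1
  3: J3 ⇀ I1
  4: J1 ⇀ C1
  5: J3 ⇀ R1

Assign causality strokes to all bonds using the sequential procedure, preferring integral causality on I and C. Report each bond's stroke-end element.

bond 0 |J2
bond 1 |J3
bond 2 |Sf1
bond 3 |I1
bond 4 |J1
bond 5 |J3

bond 2 stroke at Sf1  (source Sf1 imposes f)
bond 3 stroke at I1  (I1 outputs flow p/I1)
bond 1 stroke at J3  (1-jn J3 has f-setter on 3)
bond 5 stroke at J3  (1-jn J3 has f-setter on 3)
bond 0 stroke at J2  (only one effort-in slot at J2)
bond 4 stroke at J1  (closing 0-jn rule on J1)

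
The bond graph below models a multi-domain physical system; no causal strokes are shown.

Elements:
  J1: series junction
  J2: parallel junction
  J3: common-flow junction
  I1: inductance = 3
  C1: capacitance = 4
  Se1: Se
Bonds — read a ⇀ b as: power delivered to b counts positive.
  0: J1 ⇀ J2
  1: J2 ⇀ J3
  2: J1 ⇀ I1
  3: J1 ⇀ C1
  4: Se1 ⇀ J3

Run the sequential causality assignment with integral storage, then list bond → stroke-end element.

bond 4 stroke→J3  (source Se1 imposes e)
bond 1 stroke→J2  (J3 needs exactly one f-in)
bond 0 stroke→J1  (J2 effort already set via bond 1)
bond 2 stroke→I1  (I1 integral (f out))
bond 3 stroke→J1  (1-jn J1 has f-setter on 2)

b0 stroke→J1
b1 stroke→J2
b2 stroke→I1
b3 stroke→J1
b4 stroke→J3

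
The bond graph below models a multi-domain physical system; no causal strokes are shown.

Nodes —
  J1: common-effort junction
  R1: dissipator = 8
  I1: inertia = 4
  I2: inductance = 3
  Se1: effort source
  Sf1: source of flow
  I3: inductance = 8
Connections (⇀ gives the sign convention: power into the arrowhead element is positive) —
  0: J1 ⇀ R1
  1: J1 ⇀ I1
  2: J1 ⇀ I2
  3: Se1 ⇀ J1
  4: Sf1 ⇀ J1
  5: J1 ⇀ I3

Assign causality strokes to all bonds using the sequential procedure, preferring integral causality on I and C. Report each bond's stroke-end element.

bond 3 stroke→J1  (Se1: effort source, stroke at far end)
bond 4 stroke→Sf1  (Sf1 (Sf) sets flow on bond)
bond 0 stroke→R1  (common-e at J1 fixed by 3)
bond 1 stroke→I1  (0-jn J1 has e-setter on 3)
bond 2 stroke→I2  (common-e at J1 fixed by 3)
bond 5 stroke→I3  (J1: bond 3 brought effort, rest push out)

β0 →R1
β1 →I1
β2 →I2
β3 →J1
β4 →Sf1
β5 →I3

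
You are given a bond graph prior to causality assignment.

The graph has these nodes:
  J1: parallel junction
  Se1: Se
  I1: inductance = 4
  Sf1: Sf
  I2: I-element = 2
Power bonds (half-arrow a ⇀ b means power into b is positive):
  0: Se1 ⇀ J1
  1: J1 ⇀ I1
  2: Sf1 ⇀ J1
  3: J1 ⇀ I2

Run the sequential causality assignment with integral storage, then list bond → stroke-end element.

#0 |J1
#1 |I1
#2 |Sf1
#3 |I2

b0 |J1  (Se1 (Se) sets effort on bond)
b2 |Sf1  (Sf1: flow source, stroke at near end)
b1 |I1  (J1: bond 0 brought effort, rest push out)
b3 |I2  (J1: bond 0 brought effort, rest push out)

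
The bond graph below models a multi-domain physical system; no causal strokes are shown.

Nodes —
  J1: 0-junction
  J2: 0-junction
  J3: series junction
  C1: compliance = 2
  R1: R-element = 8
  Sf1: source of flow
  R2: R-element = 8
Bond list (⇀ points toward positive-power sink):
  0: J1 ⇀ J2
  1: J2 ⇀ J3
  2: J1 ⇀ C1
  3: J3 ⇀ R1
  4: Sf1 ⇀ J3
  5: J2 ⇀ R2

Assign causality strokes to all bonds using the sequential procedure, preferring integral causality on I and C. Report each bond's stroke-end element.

bond 4 →Sf1  (Sf1 (Sf) sets flow on bond)
bond 1 →J3  (common-f at J3 fixed by 4)
bond 3 →J3  (J3: bond 4 brought flow, rest push out)
bond 2 →J1  (C1 outputs effort q/C1)
bond 0 →J2  (common-e at J1 fixed by 2)
bond 5 →R2  (J2 effort already set via bond 0)

b0 stroke→J2
b1 stroke→J3
b2 stroke→J1
b3 stroke→J3
b4 stroke→Sf1
b5 stroke→R2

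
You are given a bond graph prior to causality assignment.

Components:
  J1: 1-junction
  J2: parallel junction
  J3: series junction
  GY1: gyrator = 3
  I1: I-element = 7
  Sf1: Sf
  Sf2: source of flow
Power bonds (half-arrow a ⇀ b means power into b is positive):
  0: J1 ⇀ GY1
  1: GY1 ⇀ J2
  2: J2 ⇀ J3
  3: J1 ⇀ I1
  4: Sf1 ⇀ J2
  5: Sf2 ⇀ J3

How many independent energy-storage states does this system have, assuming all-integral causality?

1  (I1 all integral)

bond 4 |Sf1  (Sf1: flow source, stroke at near end)
bond 5 |Sf2  (source Sf2 imposes f)
bond 2 |J3  (1-jn J3 has f-setter on 5)
bond 1 |J2  (J2 needs exactly one e-in)
bond 0 |J1  (GY GY1: same side as bond 1)
bond 3 |I1  (J1: last free bond brings flow in)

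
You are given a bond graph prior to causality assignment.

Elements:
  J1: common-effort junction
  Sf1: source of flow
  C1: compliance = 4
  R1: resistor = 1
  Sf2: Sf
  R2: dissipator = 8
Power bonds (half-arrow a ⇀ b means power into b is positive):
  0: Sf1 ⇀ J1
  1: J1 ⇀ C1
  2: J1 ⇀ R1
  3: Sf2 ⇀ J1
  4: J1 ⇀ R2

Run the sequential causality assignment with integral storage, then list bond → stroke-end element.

bond 0 stroke→Sf1  (Sf1: flow source, stroke at near end)
bond 3 stroke→Sf2  (Sf2 (Sf) sets flow on bond)
bond 1 stroke→J1  (C1: C, integral causality)
bond 2 stroke→R1  (common-e at J1 fixed by 1)
bond 4 stroke→R2  (0-jn J1 has e-setter on 1)

b0 stroke→Sf1
b1 stroke→J1
b2 stroke→R1
b3 stroke→Sf2
b4 stroke→R2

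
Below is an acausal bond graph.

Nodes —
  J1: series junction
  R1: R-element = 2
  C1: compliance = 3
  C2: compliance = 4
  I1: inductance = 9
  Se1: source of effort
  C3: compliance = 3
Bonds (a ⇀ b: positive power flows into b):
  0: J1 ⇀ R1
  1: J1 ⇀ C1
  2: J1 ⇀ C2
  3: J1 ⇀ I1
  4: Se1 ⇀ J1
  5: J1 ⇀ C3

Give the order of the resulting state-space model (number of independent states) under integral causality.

bond 4 |J1  (Se1 (Se) sets effort on bond)
bond 1 |J1  (C1 integral (e out))
bond 2 |J1  (prefer integral on C2)
bond 3 |I1  (I1: I, integral causality)
bond 0 |J1  (common-f at J1 fixed by 3)
bond 5 |J1  (J1 flow already set via bond 3)

4  (C1, C2, C3, I1 all integral)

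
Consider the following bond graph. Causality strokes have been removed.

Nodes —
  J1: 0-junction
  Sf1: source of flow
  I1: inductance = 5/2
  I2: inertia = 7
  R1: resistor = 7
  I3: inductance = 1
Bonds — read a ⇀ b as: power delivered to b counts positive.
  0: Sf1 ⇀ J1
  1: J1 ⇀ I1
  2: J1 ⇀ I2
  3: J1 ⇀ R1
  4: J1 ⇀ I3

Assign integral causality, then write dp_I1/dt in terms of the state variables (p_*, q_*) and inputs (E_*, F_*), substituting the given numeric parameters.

b0 |Sf1  (Sf1: flow source, stroke at near end)
b1 |I1  (prefer integral on I1)
b2 |I2  (prefer integral on I2)
b4 |I3  (prefer integral on I3)
b3 |J1  (only one effort-in slot at J1)

dp_I1/dt = 7*F_Sf1 - 14*p_I1/5 - p_I2 - 7*p_I3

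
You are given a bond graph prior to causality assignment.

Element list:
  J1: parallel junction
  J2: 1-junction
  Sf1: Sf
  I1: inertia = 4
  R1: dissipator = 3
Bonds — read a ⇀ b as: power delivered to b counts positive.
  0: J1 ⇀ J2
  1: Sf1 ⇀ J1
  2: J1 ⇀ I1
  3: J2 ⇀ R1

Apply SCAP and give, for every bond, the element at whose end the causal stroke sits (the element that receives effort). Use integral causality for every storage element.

#0 stroke→J1
#1 stroke→Sf1
#2 stroke→I1
#3 stroke→J2

#1 stroke→Sf1  (source Sf1 imposes f)
#2 stroke→I1  (prefer integral on I1)
#0 stroke→J1  (J1 needs exactly one e-in)
#3 stroke→J2  (J2 flow already set via bond 0)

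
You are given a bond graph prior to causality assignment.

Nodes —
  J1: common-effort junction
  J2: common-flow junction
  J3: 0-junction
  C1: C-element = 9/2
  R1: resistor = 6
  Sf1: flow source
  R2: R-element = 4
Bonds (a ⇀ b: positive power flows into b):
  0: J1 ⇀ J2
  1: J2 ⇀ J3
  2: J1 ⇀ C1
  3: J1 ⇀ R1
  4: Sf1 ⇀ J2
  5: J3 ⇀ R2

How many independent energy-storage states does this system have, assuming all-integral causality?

bond 4 →Sf1  (source Sf1 imposes f)
bond 0 →J2  (J2 flow already set via bond 4)
bond 1 →J2  (common-f at J2 fixed by 4)
bond 5 →J3  (J3 needs exactly one e-in)
bond 2 →J1  (prefer integral on C1)
bond 3 →R1  (common-e at J1 fixed by 2)

1  (C1 all integral)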